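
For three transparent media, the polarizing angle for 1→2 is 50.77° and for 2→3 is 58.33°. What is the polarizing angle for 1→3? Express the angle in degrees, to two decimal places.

θ_B ≈ 63.27°

tan θ_B(1→2) = n₂/n₁ = tan 50.77° = 1.2248.
tan θ_B(2→3) = n₃/n₂ = tan 58.33° = 1.6210.
So n₃/n₁ = (n₂/n₁)(n₃/n₂) = 1.2248 × 1.6210 = 1.9855.
θ_B(1→3) = arctan(1.9855) = 63.27°.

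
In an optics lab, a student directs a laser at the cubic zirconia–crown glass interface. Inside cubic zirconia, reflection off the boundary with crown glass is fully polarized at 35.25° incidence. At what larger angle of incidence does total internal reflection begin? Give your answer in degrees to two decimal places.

θ_c ≈ 44.97°

From Brewster, n₂/n₁ = tan θ_B = tan 35.25° = 0.7067.
Then sin θ_c = n₂/n₁ = 0.7067, so θ_c = arcsin 0.7067 = 44.97°.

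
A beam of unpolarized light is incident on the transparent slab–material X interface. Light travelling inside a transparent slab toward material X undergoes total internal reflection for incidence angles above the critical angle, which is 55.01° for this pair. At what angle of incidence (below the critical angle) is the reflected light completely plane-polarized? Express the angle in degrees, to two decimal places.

θ_B ≈ 39.33°

At the critical angle sin θ_c = n₂/n₁, giving n₂/n₁ = sin 55.01° = 0.8193.
Then tan θ_B = n₂/n₁ = 0.8193, so θ_B = arctan 0.8193 = 39.33°.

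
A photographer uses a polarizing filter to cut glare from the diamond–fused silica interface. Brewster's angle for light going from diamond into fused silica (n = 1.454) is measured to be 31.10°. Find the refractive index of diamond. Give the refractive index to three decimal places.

Full polarization of the reflected beam means tan θ_B = n₂/n₁, where n₁ is the incident medium (diamond).
n₁ = n₂ / tan θ_B = 1.454 / tan 31.10° = 2.410.

n ≈ 2.410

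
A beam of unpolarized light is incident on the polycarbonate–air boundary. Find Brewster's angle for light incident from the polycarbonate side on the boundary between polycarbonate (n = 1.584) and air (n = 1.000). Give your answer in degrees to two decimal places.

θ_B ≈ 32.26°

Here n₂/n₁ = 1.000/1.584 = 0.6313, and Brewster's law gives tan θ_B = n₂/n₁.
So θ_B = arctan 0.6313 = 32.26°.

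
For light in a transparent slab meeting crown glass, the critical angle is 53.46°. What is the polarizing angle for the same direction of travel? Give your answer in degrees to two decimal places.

sin θ_c = n₂/n₁, so n₂/n₁ = sin 53.46° = 0.8034.
Brewster: tan θ_B = n₂/n₁ = 0.8034.
θ_B = arctan(0.8034) = 38.78°.

θ_B ≈ 38.78°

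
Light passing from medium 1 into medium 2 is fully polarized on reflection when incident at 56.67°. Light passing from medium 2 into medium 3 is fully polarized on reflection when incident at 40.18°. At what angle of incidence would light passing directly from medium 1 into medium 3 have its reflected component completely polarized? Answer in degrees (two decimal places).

θ_B ≈ 52.09°

tan θ_B(1→2) = n₂/n₁ = tan 56.67° = 1.5206.
tan θ_B(2→3) = n₃/n₂ = tan 40.18° = 0.8445.
n₃/n₁ = 1.2841. Then tan θ_B(1→3) = n₃/n₁, so θ_B(1→3) = arctan(1.2841) = 52.09°.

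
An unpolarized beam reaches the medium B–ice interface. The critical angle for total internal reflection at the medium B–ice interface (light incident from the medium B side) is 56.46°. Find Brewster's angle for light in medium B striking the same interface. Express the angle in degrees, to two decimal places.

n₂/n₁ = sin θ_c = sin 56.46° = 0.8335.
tan θ_B equals the same ratio, so θ_B = arctan(0.8335) = 39.81°.

θ_B ≈ 39.81°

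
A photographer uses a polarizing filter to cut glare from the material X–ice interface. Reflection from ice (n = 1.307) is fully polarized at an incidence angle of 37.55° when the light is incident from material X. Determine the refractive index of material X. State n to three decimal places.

Brewster's law: tan θ_B = n₂/n₁ (light incident in material X, refracted into ice).
n₁ = n₂ / tan θ_B = 1.307 / tan 37.55° = 1.700.

n ≈ 1.700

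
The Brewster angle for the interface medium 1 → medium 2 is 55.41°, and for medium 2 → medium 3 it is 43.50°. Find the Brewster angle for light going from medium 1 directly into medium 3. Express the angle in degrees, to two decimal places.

θ_B ≈ 53.99°

n₂/n₁ = tan 55.41° = 1.4501 and n₃/n₂ = tan 43.50° = 0.9490.
n₃/n₁ = 1.3761. Then tan θ_B(1→3) = n₃/n₁, so θ_B(1→3) = arctan(1.3761) = 53.99°.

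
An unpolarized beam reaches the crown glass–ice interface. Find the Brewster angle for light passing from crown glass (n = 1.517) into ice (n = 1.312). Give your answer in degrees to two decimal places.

θ_B ≈ 40.86°

Here n₂/n₁ = 1.312/1.517 = 0.8649, and Brewster's law gives tan θ_B = n₂/n₁.
θ_B = arctan(0.8649) = 40.86°.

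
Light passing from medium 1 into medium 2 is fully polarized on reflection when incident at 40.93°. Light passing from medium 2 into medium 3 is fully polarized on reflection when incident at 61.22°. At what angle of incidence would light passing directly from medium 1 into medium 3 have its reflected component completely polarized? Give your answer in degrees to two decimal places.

n₂/n₁ = tan 40.93° = 0.8671 and n₃/n₂ = tan 61.22° = 1.8205.
So n₃/n₁ = (n₂/n₁)(n₃/n₂) = 0.8671 × 1.8205 = 1.5786.
θ_B(1→3) = arctan(1.5786) = 57.65°.

θ_B ≈ 57.65°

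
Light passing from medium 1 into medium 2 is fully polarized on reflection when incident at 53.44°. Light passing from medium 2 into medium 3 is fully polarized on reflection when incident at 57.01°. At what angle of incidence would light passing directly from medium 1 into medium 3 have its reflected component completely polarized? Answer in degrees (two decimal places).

tan θ_B(1→2) = n₂/n₁ = tan 53.44° = 1.3485.
tan θ_B(2→3) = n₃/n₂ = tan 57.01° = 1.5405.
n₃/n₁ = 2.0773. Then tan θ_B(1→3) = n₃/n₁, so θ_B(1→3) = arctan(2.0773) = 64.29°.

θ_B ≈ 64.29°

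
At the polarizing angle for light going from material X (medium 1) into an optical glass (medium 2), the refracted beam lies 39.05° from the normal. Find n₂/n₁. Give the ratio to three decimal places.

n₂/n₁ ≈ 1.233

At Brewster incidence θ_B = 90° − θ_t = 90° − 39.05° = 50.95°.
tan θ_B = n₂/n₁, so n₂/n₁ = tan 50.95° = 1.233.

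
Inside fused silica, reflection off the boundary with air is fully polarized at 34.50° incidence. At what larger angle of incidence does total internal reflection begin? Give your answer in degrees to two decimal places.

n₂/n₁ = tan 34.50° = 0.6873; the critical angle satisfies sin θ_c = n₂/n₁.
θ_c = arcsin(0.6873) = 43.42°.

θ_c ≈ 43.42°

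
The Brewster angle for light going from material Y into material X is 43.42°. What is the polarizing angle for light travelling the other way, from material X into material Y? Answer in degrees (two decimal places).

Reversing the direction swaps n₁ and n₂, so tan θ_B' = 1/tan θ_B and θ_B' = 90° − θ_B.
Hence θ_B' = 90° − 43.42° = 46.58°.

θ_B' ≈ 46.58°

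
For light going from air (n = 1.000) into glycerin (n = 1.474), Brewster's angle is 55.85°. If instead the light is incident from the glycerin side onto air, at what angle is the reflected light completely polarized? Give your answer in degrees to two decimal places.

θ_B' ≈ 34.15°

tan θ_B' = n₁/n₂ = 1/tan θ_B, so θ_B' = 90° − θ_B.
θ_B' = 90° − 55.85° = 34.15°.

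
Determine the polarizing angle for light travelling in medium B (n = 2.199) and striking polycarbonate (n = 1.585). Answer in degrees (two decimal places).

θ_B ≈ 35.78°

Here n₂/n₁ = 1.585/2.199 = 0.7208, and Brewster's law gives tan θ_B = n₂/n₁.
So θ_B = arctan 0.7208 = 35.78°.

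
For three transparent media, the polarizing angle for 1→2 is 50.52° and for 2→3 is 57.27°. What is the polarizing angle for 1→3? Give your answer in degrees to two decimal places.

θ_B ≈ 62.10°

tan θ_B(1→2) = n₂/n₁ = tan 50.52° = 1.2140.
tan θ_B(2→3) = n₃/n₂ = tan 57.27° = 1.5559.
So n₃/n₁ = (n₂/n₁)(n₃/n₂) = 1.2140 × 1.5559 = 1.8888.
θ_B(1→3) = arctan(1.8888) = 62.10°.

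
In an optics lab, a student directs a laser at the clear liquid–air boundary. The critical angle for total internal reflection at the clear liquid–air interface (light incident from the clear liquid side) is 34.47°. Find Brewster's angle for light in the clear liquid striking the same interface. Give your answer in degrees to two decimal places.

sin θ_c = n₂/n₁, so n₂/n₁ = sin 34.47° = 0.5660.
Brewster: tan θ_B = n₂/n₁ = 0.5660.
θ_B = arctan(0.5660) = 29.51°.

θ_B ≈ 29.51°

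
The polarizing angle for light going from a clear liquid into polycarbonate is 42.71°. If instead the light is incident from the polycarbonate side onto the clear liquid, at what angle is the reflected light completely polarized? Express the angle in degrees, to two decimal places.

θ_B' ≈ 47.29°

tan θ_B' = n₁/n₂ = 1/tan θ_B, so θ_B' = 90° − θ_B.
θ_B' = 90° − 42.71° = 47.29°.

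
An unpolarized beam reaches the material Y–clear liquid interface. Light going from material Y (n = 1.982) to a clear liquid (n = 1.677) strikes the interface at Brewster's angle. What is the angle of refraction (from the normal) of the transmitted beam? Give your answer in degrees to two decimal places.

θ_t ≈ 49.76°

First find Brewster's angle: tan θ_B = 1.677/1.982 = 0.8461, giving θ_B = 40.24°.
At Brewster's angle the reflected and refracted rays are perpendicular, so θ_t = 90° − θ_B = 90° − 40.24° = 49.76°.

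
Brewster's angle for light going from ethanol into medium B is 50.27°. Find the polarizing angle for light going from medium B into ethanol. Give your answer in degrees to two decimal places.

The two Brewster angles are complementary: θ_B' = 90° − θ_B = 90° − 50.27° = 39.73°.

θ_B' ≈ 39.73°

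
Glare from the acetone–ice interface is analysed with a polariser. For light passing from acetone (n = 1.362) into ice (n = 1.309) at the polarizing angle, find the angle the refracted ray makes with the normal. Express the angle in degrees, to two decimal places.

First find Brewster's angle: tan θ_B = 1.309/1.362 = 0.9611, giving θ_B = 43.86°.
Since θ_B + θ_t = 90° at Brewster incidence, θ_t = 90° − 43.86° = 46.14°.

θ_t ≈ 46.14°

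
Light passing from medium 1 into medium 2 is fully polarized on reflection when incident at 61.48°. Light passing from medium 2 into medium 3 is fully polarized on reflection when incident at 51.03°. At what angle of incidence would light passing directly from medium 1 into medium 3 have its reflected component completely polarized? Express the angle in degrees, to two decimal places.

θ_B ≈ 66.27°

Each Brewster angle gives a ratio: n₂/n₁ = tan 61.48° = 1.8402, n₃/n₂ = tan 51.03° = 1.2362.
Multiplying, n₃/n₁ = 1.8402 × 1.2362 = 2.2749, and θ_B(1→3) = arctan 2.2749 = 66.27°.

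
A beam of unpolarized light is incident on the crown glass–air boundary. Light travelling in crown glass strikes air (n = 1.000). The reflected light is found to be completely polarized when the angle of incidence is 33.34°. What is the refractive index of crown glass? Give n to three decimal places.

n ≈ 1.520

At the Brewster angle, tan θ_B = n₂/n₁ with n₁ on the incident side (crown glass) and n₂ on the transmitted side (air).
n₁ = n₂ / tan θ_B = 1.000 / tan 33.34° = 1.520.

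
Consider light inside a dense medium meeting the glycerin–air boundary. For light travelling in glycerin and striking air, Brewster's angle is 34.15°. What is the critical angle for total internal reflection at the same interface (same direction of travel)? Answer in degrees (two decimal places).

θ_c ≈ 42.71°

tan θ_B = n₂/n₁ = tan 34.15° = 0.6783.
Total internal reflection: sin θ_c = n₂/n₁ = 0.6783.
θ_c = arcsin(0.6783) = 42.71°.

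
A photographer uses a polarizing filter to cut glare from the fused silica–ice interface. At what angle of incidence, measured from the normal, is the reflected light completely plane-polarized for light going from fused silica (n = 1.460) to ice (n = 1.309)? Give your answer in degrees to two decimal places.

θ_B ≈ 41.88°

At Brewster's angle the reflected and refracted rays are perpendicular, which with Snell's law gives tan θ_B = n₂/n₁.
Brewster's condition: tan θ_B = n₂/n₁ = 1.309/1.460 = 0.8966.
θ_B = arctan(0.8966) = 41.88°.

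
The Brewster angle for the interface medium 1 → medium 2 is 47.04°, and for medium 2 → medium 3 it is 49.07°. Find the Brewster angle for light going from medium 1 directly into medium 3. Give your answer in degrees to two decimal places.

Each Brewster angle gives a ratio: n₂/n₁ = tan 47.04° = 1.0739, n₃/n₂ = tan 49.07° = 1.1532.
n₃/n₁ = 1.2384. Then tan θ_B(1→3) = n₃/n₁, so θ_B(1→3) = arctan(1.2384) = 51.08°.

θ_B ≈ 51.08°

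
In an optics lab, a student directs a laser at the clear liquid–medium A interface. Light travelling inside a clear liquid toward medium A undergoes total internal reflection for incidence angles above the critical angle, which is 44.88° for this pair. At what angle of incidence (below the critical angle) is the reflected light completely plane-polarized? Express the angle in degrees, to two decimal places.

θ_B ≈ 35.21°

At the critical angle sin θ_c = n₂/n₁, giving n₂/n₁ = sin 44.88° = 0.7056.
Then tan θ_B = n₂/n₁ = 0.7056, so θ_B = arctan 0.7056 = 35.21°.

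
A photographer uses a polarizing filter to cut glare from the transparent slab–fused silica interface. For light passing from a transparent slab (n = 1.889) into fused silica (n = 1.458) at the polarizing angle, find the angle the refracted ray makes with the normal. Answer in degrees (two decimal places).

θ_t ≈ 52.34°

θ_B = arctan(n₂/n₁) = arctan(1.458/1.889) = 37.66°.
At Brewster's angle the reflected and refracted rays are perpendicular, so θ_t = 90° − θ_B = 90° − 37.66° = 52.34°.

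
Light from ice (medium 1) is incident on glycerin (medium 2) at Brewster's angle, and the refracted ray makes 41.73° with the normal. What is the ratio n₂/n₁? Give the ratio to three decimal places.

n₂/n₁ ≈ 1.121

At Brewster incidence θ_B = 90° − θ_t = 90° − 41.73° = 48.27°.
tan θ_B = n₂/n₁, so n₂/n₁ = tan 48.27° = 1.121.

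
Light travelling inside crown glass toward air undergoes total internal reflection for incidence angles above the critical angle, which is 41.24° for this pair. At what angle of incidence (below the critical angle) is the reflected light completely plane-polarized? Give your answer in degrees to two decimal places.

n₂/n₁ = sin θ_c = sin 41.24° = 0.6592.
tan θ_B equals the same ratio, so θ_B = arctan(0.6592) = 33.39°.

θ_B ≈ 33.39°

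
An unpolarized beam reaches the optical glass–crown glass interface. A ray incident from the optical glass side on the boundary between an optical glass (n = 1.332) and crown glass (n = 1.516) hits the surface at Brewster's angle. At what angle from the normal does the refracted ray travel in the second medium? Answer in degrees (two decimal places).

θ_t ≈ 41.30°

tan θ_B = n₂/n₁ = 1.516/1.332 = 1.1381, so θ_B = 48.70°.
Since θ_B + θ_t = 90° at Brewster incidence, θ_t = 90° − 48.70° = 41.30°.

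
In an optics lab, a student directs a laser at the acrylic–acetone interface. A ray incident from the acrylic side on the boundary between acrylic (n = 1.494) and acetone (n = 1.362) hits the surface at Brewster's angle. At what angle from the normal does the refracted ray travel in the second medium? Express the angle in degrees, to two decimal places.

θ_B = arctan(n₂/n₁) = arctan(1.362/1.494) = 42.35°.
At Brewster's angle the reflected and refracted rays are perpendicular, so θ_t = 90° − θ_B = 90° − 42.35° = 47.65°.

θ_t ≈ 47.65°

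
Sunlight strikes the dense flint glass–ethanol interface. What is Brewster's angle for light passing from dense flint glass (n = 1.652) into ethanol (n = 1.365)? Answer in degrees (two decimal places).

The reflected p-component vanishes when tan θ_B = n₂/n₁.
tan θ_B = n₂/n₁ = 1.365/1.652 = 0.8263.
So θ_B = arctan 0.8263 = 39.57°.

θ_B ≈ 39.57°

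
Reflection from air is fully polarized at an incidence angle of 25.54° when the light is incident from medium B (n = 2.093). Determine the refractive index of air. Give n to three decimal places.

n ≈ 1.000

Full polarization of the reflected beam means tan θ_B = n₂/n₁, where n₁ is the incident medium (medium B).
n₂ = n₁ tan θ_B = 2.093 × tan 25.54° = 1.000.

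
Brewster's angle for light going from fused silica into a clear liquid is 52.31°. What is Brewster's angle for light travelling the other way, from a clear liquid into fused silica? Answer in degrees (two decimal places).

θ_B' ≈ 37.69°

Reversing the direction swaps n₁ and n₂, so tan θ_B' = 1/tan θ_B and θ_B' = 90° − θ_B.
Hence θ_B' = 90° − 52.31° = 37.69°.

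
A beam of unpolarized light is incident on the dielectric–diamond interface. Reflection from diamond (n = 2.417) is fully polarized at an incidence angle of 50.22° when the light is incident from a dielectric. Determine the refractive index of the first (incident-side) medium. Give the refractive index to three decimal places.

n ≈ 2.012

Full polarization of the reflected beam means tan θ_B = n₂/n₁, where n₁ is the incident medium (a dielectric).
n₁ = n₂ / tan θ_B = 2.417 / tan 50.22° = 2.012.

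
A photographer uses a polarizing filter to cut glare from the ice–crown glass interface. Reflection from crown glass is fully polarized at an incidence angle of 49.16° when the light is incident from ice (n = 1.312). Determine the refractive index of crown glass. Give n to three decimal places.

n ≈ 1.518

At the Brewster angle, tan θ_B = n₂/n₁ with n₁ on the incident side (ice) and n₂ on the transmitted side (crown glass).
n₂ = n₁ tan θ_B = 1.312 × tan 49.16° = 1.518.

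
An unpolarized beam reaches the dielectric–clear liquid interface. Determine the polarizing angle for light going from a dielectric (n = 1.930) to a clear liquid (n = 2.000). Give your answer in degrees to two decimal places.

θ_B ≈ 46.02°

At Brewster's angle the reflected and refracted rays are perpendicular, which with Snell's law gives tan θ_B = n₂/n₁.
tan θ_B = n₂/n₁ = 2.000/1.930 = 1.0363.
θ_B = arctan(1.0363) = 46.02°.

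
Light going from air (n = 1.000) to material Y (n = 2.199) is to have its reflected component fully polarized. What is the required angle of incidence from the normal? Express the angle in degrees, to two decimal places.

At Brewster's angle the reflected and refracted rays are perpendicular, which with Snell's law gives tan θ_B = n₂/n₁.
Brewster's condition: tan θ_B = n₂/n₁ = 2.199/1.000 = 2.1990. Taking the arctangent, θ_B = 65.55°.

θ_B ≈ 65.55°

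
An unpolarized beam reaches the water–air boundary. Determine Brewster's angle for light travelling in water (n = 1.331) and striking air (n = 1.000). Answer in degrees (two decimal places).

Brewster's condition: tan θ_B = n₂/n₁ = 1.000/1.331 = 0.7513.
θ_B = arctan(0.7513) = 36.92°.

θ_B ≈ 36.92°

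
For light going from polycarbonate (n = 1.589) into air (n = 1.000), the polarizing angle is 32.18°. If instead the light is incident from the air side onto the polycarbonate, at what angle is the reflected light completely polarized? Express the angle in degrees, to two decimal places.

θ_B' ≈ 57.82°

The two Brewster angles are complementary: θ_B' = 90° − θ_B = 90° − 32.18° = 57.82°.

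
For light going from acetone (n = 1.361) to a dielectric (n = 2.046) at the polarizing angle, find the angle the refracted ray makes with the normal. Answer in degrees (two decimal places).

θ_B = arctan(n₂/n₁) = arctan(2.046/1.361) = 56.37°.
The refracted ray is perpendicular to the reflected ray, so θ_t = 90° − θ_B = 33.63°.

θ_t ≈ 33.63°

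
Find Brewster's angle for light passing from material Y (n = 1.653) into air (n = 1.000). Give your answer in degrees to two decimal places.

tan θ_B = n₂/n₁ = 1.000/1.653 = 0.6050. Taking the arctangent, θ_B = 31.17°.

θ_B ≈ 31.17°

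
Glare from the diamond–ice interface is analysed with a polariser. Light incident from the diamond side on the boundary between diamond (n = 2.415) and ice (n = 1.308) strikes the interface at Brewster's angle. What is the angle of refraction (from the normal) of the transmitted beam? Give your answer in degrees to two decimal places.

tan θ_B = n₂/n₁ = 1.308/2.415 = 0.5416, so θ_B = 28.44°.
Since θ_B + θ_t = 90° at Brewster incidence, θ_t = 90° − 28.44° = 61.56°.

θ_t ≈ 61.56°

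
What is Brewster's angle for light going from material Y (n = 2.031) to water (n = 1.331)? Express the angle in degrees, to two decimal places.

Here n₂/n₁ = 1.331/2.031 = 0.6553, and Brewster's law gives tan θ_B = n₂/n₁.
So θ_B = arctan 0.6553 = 33.24°.

θ_B ≈ 33.24°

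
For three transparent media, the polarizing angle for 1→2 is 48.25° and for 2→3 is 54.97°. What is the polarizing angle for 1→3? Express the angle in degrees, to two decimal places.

θ_B ≈ 57.97°

n₂/n₁ = tan 48.25° = 1.1204 and n₃/n₂ = tan 54.97° = 1.4266.
So n₃/n₁ = (n₂/n₁)(n₃/n₂) = 1.1204 × 1.4266 = 1.5983.
θ_B(1→3) = arctan(1.5983) = 57.97°.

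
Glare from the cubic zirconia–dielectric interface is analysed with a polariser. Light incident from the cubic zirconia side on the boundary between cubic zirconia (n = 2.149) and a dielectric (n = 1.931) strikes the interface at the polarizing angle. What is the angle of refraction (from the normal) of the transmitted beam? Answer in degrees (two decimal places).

First find Brewster's angle: tan θ_B = 1.931/2.149 = 0.8986, giving θ_B = 41.94°.
Since θ_B + θ_t = 90° at Brewster incidence, θ_t = 90° − 41.94° = 48.06°.

θ_t ≈ 48.06°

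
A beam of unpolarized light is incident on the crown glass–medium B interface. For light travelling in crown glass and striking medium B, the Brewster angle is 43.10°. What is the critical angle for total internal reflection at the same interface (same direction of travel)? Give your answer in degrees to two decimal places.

n₂/n₁ = tan 43.10° = 0.9358; the critical angle satisfies sin θ_c = n₂/n₁.
θ_c = arcsin(0.9358) = 69.36°.

θ_c ≈ 69.36°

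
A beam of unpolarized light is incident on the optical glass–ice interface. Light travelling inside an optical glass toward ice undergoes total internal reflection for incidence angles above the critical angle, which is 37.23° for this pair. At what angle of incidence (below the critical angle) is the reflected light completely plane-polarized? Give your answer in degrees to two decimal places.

n₂/n₁ = sin θ_c = sin 37.23° = 0.6050.
tan θ_B equals the same ratio, so θ_B = arctan(0.6050) = 31.17°.

θ_B ≈ 31.17°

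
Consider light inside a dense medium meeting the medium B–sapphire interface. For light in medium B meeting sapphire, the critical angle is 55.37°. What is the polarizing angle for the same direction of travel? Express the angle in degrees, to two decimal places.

θ_B ≈ 39.45°

sin θ_c = n₂/n₁, so n₂/n₁ = sin 55.37° = 0.8228.
Brewster: tan θ_B = n₂/n₁ = 0.8228.
θ_B = arctan(0.8228) = 39.45°.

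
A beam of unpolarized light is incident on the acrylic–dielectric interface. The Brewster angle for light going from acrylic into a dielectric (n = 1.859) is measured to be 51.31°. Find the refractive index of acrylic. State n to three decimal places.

n ≈ 1.489

Full polarization of the reflected beam means tan θ_B = n₂/n₁, where n₁ is the incident medium (acrylic).
n₁ = n₂ / tan θ_B = 1.859 / tan 51.31° = 1.489.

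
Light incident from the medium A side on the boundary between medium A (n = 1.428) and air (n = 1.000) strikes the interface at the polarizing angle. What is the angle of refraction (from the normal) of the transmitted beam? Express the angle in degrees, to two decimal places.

θ_t ≈ 55.00°

θ_B = arctan(n₂/n₁) = arctan(1.000/1.428) = 35.00°.
The refracted ray is perpendicular to the reflected ray, so θ_t = 90° − θ_B = 55.00°.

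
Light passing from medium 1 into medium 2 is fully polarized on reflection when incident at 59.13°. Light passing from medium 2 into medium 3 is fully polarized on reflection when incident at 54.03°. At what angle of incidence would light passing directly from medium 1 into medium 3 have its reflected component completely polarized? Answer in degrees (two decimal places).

tan θ_B(1→2) = n₂/n₁ = tan 59.13° = 1.6729.
tan θ_B(2→3) = n₃/n₂ = tan 54.03° = 1.3779.
n₃/n₁ = 2.3050. Then tan θ_B(1→3) = n₃/n₁, so θ_B(1→3) = arctan(2.3050) = 66.55°.

θ_B ≈ 66.55°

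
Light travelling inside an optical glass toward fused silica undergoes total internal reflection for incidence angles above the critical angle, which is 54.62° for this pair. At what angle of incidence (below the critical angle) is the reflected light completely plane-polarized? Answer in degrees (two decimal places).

sin θ_c = n₂/n₁, so n₂/n₁ = sin 54.62° = 0.8153.
Brewster: tan θ_B = n₂/n₁ = 0.8153.
θ_B = arctan(0.8153) = 39.19°.

θ_B ≈ 39.19°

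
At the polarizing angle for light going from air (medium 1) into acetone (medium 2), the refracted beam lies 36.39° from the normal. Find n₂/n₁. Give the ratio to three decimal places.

At Brewster incidence θ_B = 90° − θ_t = 90° − 36.39° = 53.61°.
Then n₂/n₁ = tan θ_B = tan 53.61° = 1.357.

n₂/n₁ ≈ 1.357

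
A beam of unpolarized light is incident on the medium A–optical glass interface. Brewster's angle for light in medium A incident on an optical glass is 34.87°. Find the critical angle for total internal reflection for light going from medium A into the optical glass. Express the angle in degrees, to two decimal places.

n₂/n₁ = tan 34.87° = 0.6968; the critical angle satisfies sin θ_c = n₂/n₁.
θ_c = arcsin(0.6968) = 44.17°.

θ_c ≈ 44.17°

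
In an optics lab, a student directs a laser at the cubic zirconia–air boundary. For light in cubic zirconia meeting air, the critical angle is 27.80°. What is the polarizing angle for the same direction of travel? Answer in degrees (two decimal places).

θ_B ≈ 25.00°

n₂/n₁ = sin θ_c = sin 27.80° = 0.4664.
tan θ_B equals the same ratio, so θ_B = arctan(0.4664) = 25.00°.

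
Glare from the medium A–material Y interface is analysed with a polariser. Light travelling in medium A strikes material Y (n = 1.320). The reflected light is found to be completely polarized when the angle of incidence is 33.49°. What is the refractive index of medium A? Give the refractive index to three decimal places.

n ≈ 1.995

Full polarization of the reflected beam means tan θ_B = n₂/n₁, where n₁ is the incident medium (medium A).
n₁ = n₂ / tan θ_B = 1.320 / tan 33.49° = 1.995.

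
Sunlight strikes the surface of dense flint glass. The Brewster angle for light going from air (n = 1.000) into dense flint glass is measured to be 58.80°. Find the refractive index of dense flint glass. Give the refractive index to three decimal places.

Full polarization of the reflected beam means tan θ_B = n₂/n₁, where n₁ is the incident medium (air).
n₂ = n₁ tan θ_B = 1.000 × tan 58.80° = 1.651.

n ≈ 1.651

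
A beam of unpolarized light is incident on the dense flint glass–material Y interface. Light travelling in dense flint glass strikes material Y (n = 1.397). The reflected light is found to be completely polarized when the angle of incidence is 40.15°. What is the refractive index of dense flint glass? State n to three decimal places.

n ≈ 1.656

Full polarization of the reflected beam means tan θ_B = n₂/n₁, where n₁ is the incident medium (dense flint glass).
n₁ = n₂ / tan θ_B = 1.397 / tan 40.15° = 1.656.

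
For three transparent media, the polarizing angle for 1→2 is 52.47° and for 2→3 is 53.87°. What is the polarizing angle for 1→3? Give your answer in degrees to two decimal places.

θ_B ≈ 60.72°

Each Brewster angle gives a ratio: n₂/n₁ = tan 52.47° = 1.3018, n₃/n₂ = tan 53.87° = 1.3698.
So n₃/n₁ = (n₂/n₁)(n₃/n₂) = 1.3018 × 1.3698 = 1.7833.
θ_B(1→3) = arctan(1.7833) = 60.72°.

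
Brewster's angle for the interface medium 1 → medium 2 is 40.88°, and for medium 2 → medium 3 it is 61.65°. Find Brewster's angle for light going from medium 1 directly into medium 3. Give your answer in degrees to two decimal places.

n₂/n₁ = tan 40.88° = 0.8656 and n₃/n₂ = tan 61.65° = 1.8533.
Multiplying, n₃/n₁ = 0.8656 × 1.8533 = 1.6043, and θ_B(1→3) = arctan 1.6043 = 58.06°.

θ_B ≈ 58.06°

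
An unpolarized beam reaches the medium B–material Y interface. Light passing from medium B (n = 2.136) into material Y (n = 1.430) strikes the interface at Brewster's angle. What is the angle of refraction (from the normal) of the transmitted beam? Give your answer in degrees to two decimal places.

First find Brewster's angle: tan θ_B = 1.430/2.136 = 0.6695, giving θ_B = 33.80°.
At Brewster's angle the reflected and refracted rays are perpendicular, so θ_t = 90° − θ_B = 90° − 33.80° = 56.20°.

θ_t ≈ 56.20°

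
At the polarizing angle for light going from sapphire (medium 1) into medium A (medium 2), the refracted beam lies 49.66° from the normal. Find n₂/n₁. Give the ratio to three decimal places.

n₂/n₁ ≈ 0.849

At Brewster incidence θ_B = 90° − θ_t = 90° − 49.66° = 40.34°.
tan θ_B = n₂/n₁, so n₂/n₁ = tan 40.34° = 0.849.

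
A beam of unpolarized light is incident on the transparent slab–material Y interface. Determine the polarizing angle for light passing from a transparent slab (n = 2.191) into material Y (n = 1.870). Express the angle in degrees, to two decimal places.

Here n₂/n₁ = 1.870/2.191 = 0.8535, and Brewster's law gives tan θ_B = n₂/n₁.
θ_B = arctan(0.8535) = 40.48°.

θ_B ≈ 40.48°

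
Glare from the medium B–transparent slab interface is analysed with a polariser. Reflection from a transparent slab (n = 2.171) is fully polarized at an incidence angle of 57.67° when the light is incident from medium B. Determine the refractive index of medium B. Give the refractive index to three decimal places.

n ≈ 1.374

Brewster's law: tan θ_B = n₂/n₁ (light incident in medium B, refracted into a transparent slab).
n₁ = n₂ / tan θ_B = 2.171 / tan 57.67° = 1.374.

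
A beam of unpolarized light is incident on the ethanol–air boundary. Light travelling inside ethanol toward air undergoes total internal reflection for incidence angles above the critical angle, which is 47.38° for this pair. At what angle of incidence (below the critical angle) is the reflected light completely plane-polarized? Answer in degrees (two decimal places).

n₂/n₁ = sin θ_c = sin 47.38° = 0.7359.
tan θ_B equals the same ratio, so θ_B = arctan(0.7359) = 36.35°.

θ_B ≈ 36.35°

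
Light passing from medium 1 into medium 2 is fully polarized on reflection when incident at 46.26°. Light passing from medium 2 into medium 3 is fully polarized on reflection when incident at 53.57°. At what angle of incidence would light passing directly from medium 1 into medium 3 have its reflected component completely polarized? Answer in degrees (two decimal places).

θ_B ≈ 54.77°

tan θ_B(1→2) = n₂/n₁ = tan 46.26° = 1.0450.
tan θ_B(2→3) = n₃/n₂ = tan 53.57° = 1.3549.
So n₃/n₁ = (n₂/n₁)(n₃/n₂) = 1.0450 × 1.3549 = 1.4158.
θ_B(1→3) = arctan(1.4158) = 54.77°.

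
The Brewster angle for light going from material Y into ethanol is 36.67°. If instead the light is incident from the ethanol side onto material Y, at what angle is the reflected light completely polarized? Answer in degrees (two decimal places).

The two Brewster angles are complementary: θ_B' = 90° − θ_B = 90° − 36.67° = 53.33°.

θ_B' ≈ 53.33°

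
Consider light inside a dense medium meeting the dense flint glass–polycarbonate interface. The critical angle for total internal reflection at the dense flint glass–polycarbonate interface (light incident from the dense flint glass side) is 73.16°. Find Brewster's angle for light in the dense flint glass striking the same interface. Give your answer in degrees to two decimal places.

sin θ_c = n₂/n₁, so n₂/n₁ = sin 73.16° = 0.9571.
Brewster: tan θ_B = n₂/n₁ = 0.9571.
θ_B = arctan(0.9571) = 43.74°.

θ_B ≈ 43.74°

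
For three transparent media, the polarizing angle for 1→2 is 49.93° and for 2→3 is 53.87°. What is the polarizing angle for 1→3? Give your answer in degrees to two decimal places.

θ_B ≈ 58.45°

n₂/n₁ = tan 49.93° = 1.1888 and n₃/n₂ = tan 53.87° = 1.3698.
So n₃/n₁ = (n₂/n₁)(n₃/n₂) = 1.1888 × 1.3698 = 1.6285.
θ_B(1→3) = arctan(1.6285) = 58.45°.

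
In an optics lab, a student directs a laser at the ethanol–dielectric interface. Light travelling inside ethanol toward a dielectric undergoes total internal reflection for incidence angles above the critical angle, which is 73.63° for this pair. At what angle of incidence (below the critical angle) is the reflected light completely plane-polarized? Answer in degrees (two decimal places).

sin θ_c = n₂/n₁, so n₂/n₁ = sin 73.63° = 0.9595.
Brewster: tan θ_B = n₂/n₁ = 0.9595.
θ_B = arctan(0.9595) = 43.81°.

θ_B ≈ 43.81°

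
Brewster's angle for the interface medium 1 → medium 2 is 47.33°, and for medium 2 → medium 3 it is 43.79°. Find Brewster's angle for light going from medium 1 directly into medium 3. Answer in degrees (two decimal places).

θ_B ≈ 46.12°

n₂/n₁ = tan 47.33° = 1.0848 and n₃/n₂ = tan 43.79° = 0.9586.
Multiplying, n₃/n₁ = 1.0848 × 0.9586 = 1.0399, and θ_B(1→3) = arctan 1.0399 = 46.12°.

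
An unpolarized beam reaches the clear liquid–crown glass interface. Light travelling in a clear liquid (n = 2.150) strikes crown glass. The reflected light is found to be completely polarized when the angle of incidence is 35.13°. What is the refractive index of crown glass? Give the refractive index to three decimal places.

Full polarization of the reflected beam means tan θ_B = n₂/n₁, where n₁ is the incident medium (a clear liquid).
n₂ = n₁ tan θ_B = 2.150 × tan 35.13° = 1.513.

n ≈ 1.513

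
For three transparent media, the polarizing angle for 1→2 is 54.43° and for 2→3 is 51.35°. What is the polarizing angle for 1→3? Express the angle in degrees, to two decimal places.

n₂/n₁ = tan 54.43° = 1.3983 and n₃/n₂ = tan 51.35° = 1.2504.
So n₃/n₁ = (n₂/n₁)(n₃/n₂) = 1.3983 × 1.2504 = 1.7485.
θ_B(1→3) = arctan(1.7485) = 60.23°.

θ_B ≈ 60.23°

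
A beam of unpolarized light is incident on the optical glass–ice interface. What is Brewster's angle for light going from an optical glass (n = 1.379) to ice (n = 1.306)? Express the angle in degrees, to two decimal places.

Brewster's condition: tan θ_B = n₂/n₁ = 1.306/1.379 = 0.9471.
So θ_B = arctan 0.9471 = 43.44°.

θ_B ≈ 43.44°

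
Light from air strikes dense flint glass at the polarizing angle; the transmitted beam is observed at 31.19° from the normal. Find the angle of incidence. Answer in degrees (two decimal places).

Brewster's condition makes the reflected and refracted beams perpendicular: θ_B + θ_t = 90°.
θ_B = 90° − 31.19° = 58.81°.

θ_B ≈ 58.81°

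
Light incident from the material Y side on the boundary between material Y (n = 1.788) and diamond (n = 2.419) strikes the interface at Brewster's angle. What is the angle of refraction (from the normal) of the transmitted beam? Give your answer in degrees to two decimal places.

First find Brewster's angle: tan θ_B = 2.419/1.788 = 1.3529, giving θ_B = 53.53°.
The refracted ray is perpendicular to the reflected ray, so θ_t = 90° − θ_B = 36.47°.

θ_t ≈ 36.47°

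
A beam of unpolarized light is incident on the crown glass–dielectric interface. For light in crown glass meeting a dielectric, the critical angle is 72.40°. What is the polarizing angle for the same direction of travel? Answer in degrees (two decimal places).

θ_B ≈ 43.63°

n₂/n₁ = sin θ_c = sin 72.40° = 0.9532.
tan θ_B equals the same ratio, so θ_B = arctan(0.9532) = 43.63°.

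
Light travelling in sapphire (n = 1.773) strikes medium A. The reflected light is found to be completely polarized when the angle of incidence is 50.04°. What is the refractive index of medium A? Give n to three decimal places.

n ≈ 2.116

Full polarization of the reflected beam means tan θ_B = n₂/n₁, where n₁ is the incident medium (sapphire).
n₂ = n₁ tan θ_B = 1.773 × tan 50.04° = 2.116.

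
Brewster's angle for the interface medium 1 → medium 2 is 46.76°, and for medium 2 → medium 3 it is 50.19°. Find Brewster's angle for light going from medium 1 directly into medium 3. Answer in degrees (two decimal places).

θ_B ≈ 51.91°

Each Brewster angle gives a ratio: n₂/n₁ = tan 46.76° = 1.0634, n₃/n₂ = tan 50.19° = 1.1998.
n₃/n₁ = 1.2759. Then tan θ_B(1→3) = n₃/n₁, so θ_B(1→3) = arctan(1.2759) = 51.91°.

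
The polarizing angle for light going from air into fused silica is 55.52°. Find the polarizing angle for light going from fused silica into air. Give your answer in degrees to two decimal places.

Reversing the direction swaps n₁ and n₂, so tan θ_B' = 1/tan θ_B and θ_B' = 90° − θ_B.
Hence θ_B' = 90° − 55.52° = 34.48°.

θ_B' ≈ 34.48°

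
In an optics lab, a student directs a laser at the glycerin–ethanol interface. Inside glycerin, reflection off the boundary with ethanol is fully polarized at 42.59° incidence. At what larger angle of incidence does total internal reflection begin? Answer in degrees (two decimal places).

From Brewster, n₂/n₁ = tan θ_B = tan 42.59° = 0.9192.
Then sin θ_c = n₂/n₁ = 0.9192, so θ_c = arcsin 0.9192 = 66.81°.

θ_c ≈ 66.81°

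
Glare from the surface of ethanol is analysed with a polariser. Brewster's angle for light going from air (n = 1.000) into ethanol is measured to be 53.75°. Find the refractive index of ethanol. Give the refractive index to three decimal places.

Full polarization of the reflected beam means tan θ_B = n₂/n₁, where n₁ is the incident medium (air).
n₂ = n₁ tan θ_B = 1.000 × tan 53.75° = 1.364.

n ≈ 1.364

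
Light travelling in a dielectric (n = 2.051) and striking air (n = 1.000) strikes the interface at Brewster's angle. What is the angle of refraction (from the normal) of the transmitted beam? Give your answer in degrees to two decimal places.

θ_t ≈ 64.01°

tan θ_B = n₂/n₁ = 1.000/2.051 = 0.4876, so θ_B = 25.99°.
The refracted ray is perpendicular to the reflected ray, so θ_t = 90° − θ_B = 64.01°.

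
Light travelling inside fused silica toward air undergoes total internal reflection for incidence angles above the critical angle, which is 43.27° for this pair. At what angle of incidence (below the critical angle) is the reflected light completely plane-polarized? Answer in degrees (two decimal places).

n₂/n₁ = sin θ_c = sin 43.27° = 0.6854.
tan θ_B equals the same ratio, so θ_B = arctan(0.6854) = 34.43°.

θ_B ≈ 34.43°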